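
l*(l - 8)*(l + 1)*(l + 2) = l^4 - 5*l^3 - 22*l^2 - 16*l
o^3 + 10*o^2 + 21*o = o*(o + 3)*(o + 7)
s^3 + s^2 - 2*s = s*(s - 1)*(s + 2)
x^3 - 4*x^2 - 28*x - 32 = (x - 8)*(x + 2)^2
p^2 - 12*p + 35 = (p - 7)*(p - 5)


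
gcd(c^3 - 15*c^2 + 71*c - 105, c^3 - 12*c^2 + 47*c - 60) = c^2 - 8*c + 15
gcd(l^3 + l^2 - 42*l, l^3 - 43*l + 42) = l^2 + l - 42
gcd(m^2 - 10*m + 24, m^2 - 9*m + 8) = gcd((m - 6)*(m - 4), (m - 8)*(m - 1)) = 1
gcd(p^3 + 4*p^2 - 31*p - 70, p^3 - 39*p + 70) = p^2 + 2*p - 35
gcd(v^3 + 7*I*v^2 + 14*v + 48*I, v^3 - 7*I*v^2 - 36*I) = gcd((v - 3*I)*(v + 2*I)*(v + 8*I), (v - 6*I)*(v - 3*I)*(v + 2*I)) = v^2 - I*v + 6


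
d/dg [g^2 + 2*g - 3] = 2*g + 2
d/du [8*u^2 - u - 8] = 16*u - 1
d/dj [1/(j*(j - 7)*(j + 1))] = (-j*(j - 7) - j*(j + 1) - (j - 7)*(j + 1))/(j^2*(j - 7)^2*(j + 1)^2)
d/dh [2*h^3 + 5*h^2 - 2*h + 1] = 6*h^2 + 10*h - 2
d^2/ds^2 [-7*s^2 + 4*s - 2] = -14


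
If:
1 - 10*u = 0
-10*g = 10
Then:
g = -1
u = 1/10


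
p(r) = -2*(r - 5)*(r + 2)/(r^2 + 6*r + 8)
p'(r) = -2*(-2*r - 6)*(r - 5)*(r + 2)/(r^2 + 6*r + 8)^2 - 2*(r - 5)/(r^2 + 6*r + 8) - 2*(r + 2)/(r^2 + 6*r + 8)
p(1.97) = 1.02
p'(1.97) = -0.51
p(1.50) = 1.27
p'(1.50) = -0.60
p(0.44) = 2.05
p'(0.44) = -0.91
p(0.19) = 2.30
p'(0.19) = -1.03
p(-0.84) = 3.70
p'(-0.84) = -1.80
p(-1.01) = 4.02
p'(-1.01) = -2.01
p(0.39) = 2.10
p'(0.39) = -0.93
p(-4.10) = -182.00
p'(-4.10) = -1800.00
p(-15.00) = -3.64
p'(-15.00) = -0.15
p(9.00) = -0.62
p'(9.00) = -0.11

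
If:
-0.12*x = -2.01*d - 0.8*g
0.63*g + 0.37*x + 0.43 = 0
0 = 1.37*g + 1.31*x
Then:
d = 0.81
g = -1.77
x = 1.85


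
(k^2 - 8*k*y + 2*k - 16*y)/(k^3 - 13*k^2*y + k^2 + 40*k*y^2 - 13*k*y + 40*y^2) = (-k - 2)/(-k^2 + 5*k*y - k + 5*y)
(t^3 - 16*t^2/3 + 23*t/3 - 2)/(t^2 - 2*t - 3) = (3*t^2 - 7*t + 2)/(3*(t + 1))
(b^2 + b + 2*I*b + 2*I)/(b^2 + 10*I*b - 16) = (b + 1)/(b + 8*I)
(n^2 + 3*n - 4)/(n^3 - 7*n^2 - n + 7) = (n + 4)/(n^2 - 6*n - 7)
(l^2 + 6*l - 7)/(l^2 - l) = (l + 7)/l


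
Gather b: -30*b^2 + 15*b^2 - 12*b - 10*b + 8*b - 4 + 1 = -15*b^2 - 14*b - 3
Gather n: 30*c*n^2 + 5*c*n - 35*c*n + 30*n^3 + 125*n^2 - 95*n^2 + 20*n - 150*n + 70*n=30*n^3 + n^2*(30*c + 30) + n*(-30*c - 60)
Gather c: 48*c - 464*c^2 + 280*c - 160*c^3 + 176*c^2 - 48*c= -160*c^3 - 288*c^2 + 280*c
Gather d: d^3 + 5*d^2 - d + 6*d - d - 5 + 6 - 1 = d^3 + 5*d^2 + 4*d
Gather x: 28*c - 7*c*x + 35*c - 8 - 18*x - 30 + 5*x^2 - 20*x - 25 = 63*c + 5*x^2 + x*(-7*c - 38) - 63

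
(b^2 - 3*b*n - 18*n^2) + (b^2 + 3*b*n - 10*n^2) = 2*b^2 - 28*n^2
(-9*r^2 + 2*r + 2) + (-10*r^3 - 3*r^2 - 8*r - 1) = -10*r^3 - 12*r^2 - 6*r + 1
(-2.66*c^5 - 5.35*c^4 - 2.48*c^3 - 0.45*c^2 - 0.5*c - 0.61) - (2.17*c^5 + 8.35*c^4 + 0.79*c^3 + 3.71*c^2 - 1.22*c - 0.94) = -4.83*c^5 - 13.7*c^4 - 3.27*c^3 - 4.16*c^2 + 0.72*c + 0.33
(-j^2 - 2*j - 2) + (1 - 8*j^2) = -9*j^2 - 2*j - 1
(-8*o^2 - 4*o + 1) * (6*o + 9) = -48*o^3 - 96*o^2 - 30*o + 9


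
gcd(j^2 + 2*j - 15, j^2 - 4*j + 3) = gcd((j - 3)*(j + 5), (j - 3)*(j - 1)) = j - 3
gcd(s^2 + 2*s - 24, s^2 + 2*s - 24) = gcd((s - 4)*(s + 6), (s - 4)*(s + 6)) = s^2 + 2*s - 24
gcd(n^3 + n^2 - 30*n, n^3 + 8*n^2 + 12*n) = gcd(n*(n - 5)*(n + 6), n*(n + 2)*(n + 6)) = n^2 + 6*n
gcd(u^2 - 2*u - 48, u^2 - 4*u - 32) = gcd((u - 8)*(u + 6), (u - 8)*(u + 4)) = u - 8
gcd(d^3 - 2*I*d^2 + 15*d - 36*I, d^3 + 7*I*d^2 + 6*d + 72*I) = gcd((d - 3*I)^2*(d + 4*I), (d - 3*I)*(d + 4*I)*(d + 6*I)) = d^2 + I*d + 12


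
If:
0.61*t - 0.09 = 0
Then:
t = 0.15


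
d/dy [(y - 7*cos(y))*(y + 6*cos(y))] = y*sin(y) + 2*y + 42*sin(2*y) - cos(y)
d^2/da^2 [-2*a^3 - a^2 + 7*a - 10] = -12*a - 2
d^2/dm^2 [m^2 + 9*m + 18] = 2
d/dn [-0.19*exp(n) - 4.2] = -0.19*exp(n)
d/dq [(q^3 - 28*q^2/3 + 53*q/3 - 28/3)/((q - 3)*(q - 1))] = (q^2 - 6*q + 47/3)/(q^2 - 6*q + 9)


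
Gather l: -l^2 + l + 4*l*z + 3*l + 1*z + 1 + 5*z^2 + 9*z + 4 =-l^2 + l*(4*z + 4) + 5*z^2 + 10*z + 5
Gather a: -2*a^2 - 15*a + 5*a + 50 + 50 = -2*a^2 - 10*a + 100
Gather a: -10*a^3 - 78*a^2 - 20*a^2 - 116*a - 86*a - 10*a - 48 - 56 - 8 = -10*a^3 - 98*a^2 - 212*a - 112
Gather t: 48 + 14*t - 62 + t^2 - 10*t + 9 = t^2 + 4*t - 5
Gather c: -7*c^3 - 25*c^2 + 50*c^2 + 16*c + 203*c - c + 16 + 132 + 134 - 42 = -7*c^3 + 25*c^2 + 218*c + 240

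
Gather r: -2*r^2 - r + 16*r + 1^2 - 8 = -2*r^2 + 15*r - 7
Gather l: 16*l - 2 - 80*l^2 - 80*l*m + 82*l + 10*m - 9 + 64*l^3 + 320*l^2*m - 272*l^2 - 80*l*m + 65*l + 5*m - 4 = 64*l^3 + l^2*(320*m - 352) + l*(163 - 160*m) + 15*m - 15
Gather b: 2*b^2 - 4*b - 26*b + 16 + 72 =2*b^2 - 30*b + 88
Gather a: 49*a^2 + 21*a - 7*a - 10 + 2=49*a^2 + 14*a - 8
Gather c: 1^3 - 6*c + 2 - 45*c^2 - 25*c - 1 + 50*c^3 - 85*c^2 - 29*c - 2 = 50*c^3 - 130*c^2 - 60*c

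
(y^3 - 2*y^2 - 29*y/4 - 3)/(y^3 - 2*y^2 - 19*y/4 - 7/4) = (2*y^2 - 5*y - 12)/(2*y^2 - 5*y - 7)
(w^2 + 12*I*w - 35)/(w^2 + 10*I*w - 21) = (w + 5*I)/(w + 3*I)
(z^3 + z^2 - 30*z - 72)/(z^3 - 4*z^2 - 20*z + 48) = (z + 3)/(z - 2)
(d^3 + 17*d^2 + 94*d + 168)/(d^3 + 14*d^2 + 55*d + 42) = (d + 4)/(d + 1)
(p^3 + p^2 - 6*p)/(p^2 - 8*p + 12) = p*(p + 3)/(p - 6)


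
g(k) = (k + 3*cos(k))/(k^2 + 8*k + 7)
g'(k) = (1 - 3*sin(k))/(k^2 + 8*k + 7) + (-2*k - 8)*(k + 3*cos(k))/(k^2 + 8*k + 7)^2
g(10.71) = 0.05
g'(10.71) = 0.01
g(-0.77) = 0.97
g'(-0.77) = -2.20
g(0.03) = 0.42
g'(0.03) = -0.34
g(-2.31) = 0.70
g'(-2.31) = -0.14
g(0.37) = 0.31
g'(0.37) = -0.28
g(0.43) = 0.30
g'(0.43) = -0.27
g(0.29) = 0.34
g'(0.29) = -0.29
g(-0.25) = 0.52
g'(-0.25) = -0.43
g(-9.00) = -0.73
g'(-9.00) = -0.32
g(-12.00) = -0.17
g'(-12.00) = -0.06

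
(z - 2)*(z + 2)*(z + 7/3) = z^3 + 7*z^2/3 - 4*z - 28/3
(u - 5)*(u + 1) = u^2 - 4*u - 5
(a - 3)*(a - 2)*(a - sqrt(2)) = a^3 - 5*a^2 - sqrt(2)*a^2 + 6*a + 5*sqrt(2)*a - 6*sqrt(2)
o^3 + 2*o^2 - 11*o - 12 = (o - 3)*(o + 1)*(o + 4)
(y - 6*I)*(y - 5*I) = y^2 - 11*I*y - 30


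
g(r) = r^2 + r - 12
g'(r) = 2*r + 1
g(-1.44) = -11.37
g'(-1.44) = -1.88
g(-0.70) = -12.21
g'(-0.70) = -0.40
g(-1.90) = -10.29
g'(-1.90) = -2.80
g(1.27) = -9.12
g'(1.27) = 3.54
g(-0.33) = -12.22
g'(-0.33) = 0.34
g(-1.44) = -11.37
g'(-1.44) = -1.88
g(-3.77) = -1.56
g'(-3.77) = -6.54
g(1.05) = -9.85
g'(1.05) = 3.10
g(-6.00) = 18.00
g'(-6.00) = -11.00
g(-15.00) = 198.00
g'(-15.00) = -29.00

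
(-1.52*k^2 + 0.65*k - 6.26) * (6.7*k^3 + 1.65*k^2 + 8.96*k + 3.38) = -10.184*k^5 + 1.847*k^4 - 54.4887*k^3 - 9.6426*k^2 - 53.8926*k - 21.1588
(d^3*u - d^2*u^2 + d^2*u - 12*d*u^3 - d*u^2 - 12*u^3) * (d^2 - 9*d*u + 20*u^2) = d^5*u - 10*d^4*u^2 + d^4*u + 17*d^3*u^3 - 10*d^3*u^2 + 88*d^2*u^4 + 17*d^2*u^3 - 240*d*u^5 + 88*d*u^4 - 240*u^5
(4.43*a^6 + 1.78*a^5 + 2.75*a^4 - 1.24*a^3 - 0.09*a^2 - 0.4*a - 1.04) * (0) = 0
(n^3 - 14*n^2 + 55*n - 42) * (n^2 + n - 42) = n^5 - 13*n^4 - n^3 + 601*n^2 - 2352*n + 1764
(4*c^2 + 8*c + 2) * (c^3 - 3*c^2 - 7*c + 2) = 4*c^5 - 4*c^4 - 50*c^3 - 54*c^2 + 2*c + 4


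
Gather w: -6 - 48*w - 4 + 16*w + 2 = -32*w - 8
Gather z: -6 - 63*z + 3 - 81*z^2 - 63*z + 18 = -81*z^2 - 126*z + 15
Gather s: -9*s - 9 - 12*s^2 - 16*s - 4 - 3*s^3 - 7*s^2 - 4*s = -3*s^3 - 19*s^2 - 29*s - 13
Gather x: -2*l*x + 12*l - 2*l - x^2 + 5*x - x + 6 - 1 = 10*l - x^2 + x*(4 - 2*l) + 5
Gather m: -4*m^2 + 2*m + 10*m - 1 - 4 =-4*m^2 + 12*m - 5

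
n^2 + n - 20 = (n - 4)*(n + 5)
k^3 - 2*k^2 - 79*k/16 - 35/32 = (k - 7/2)*(k + 1/4)*(k + 5/4)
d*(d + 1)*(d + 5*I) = d^3 + d^2 + 5*I*d^2 + 5*I*d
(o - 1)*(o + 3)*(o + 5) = o^3 + 7*o^2 + 7*o - 15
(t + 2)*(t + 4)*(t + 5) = t^3 + 11*t^2 + 38*t + 40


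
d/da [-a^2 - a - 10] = -2*a - 1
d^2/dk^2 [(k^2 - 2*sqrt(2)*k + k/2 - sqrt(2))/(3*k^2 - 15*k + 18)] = (-4*sqrt(2)*k^3 + 11*k^3 - 36*k^2 - 6*sqrt(2)*k^2 - 18*k + 102*sqrt(2)*k - 158*sqrt(2) + 102)/(3*(k^6 - 15*k^5 + 93*k^4 - 305*k^3 + 558*k^2 - 540*k + 216))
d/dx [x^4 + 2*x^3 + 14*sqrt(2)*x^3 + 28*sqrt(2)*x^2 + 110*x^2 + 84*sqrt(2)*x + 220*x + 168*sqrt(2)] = 4*x^3 + 6*x^2 + 42*sqrt(2)*x^2 + 56*sqrt(2)*x + 220*x + 84*sqrt(2) + 220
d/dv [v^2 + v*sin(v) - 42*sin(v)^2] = v*cos(v) + 2*v + sin(v) - 42*sin(2*v)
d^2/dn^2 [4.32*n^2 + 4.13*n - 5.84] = 8.64000000000000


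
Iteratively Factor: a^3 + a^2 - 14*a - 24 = (a - 4)*(a^2 + 5*a + 6) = (a - 4)*(a + 2)*(a + 3)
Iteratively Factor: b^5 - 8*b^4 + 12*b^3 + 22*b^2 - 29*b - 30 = (b + 1)*(b^4 - 9*b^3 + 21*b^2 + b - 30) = (b + 1)^2*(b^3 - 10*b^2 + 31*b - 30) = (b - 5)*(b + 1)^2*(b^2 - 5*b + 6) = (b - 5)*(b - 3)*(b + 1)^2*(b - 2)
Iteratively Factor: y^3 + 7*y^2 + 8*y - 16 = (y - 1)*(y^2 + 8*y + 16) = (y - 1)*(y + 4)*(y + 4)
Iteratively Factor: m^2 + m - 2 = (m - 1)*(m + 2)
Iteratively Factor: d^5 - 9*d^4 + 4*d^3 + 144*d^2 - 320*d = (d - 4)*(d^4 - 5*d^3 - 16*d^2 + 80*d) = (d - 4)^2*(d^3 - d^2 - 20*d) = d*(d - 4)^2*(d^2 - d - 20) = d*(d - 5)*(d - 4)^2*(d + 4)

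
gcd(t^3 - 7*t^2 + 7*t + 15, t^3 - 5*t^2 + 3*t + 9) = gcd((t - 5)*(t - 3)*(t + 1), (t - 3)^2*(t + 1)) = t^2 - 2*t - 3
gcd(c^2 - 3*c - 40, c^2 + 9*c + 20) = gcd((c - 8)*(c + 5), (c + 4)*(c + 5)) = c + 5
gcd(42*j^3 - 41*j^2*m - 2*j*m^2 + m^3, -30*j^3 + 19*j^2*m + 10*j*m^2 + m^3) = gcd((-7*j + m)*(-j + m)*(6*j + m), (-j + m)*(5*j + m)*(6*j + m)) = 6*j^2 - 5*j*m - m^2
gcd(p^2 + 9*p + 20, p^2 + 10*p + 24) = p + 4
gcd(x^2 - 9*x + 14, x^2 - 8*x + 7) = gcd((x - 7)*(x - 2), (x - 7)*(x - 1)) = x - 7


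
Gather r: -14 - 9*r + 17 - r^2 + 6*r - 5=-r^2 - 3*r - 2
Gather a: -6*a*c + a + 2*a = a*(3 - 6*c)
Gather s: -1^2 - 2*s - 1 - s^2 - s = -s^2 - 3*s - 2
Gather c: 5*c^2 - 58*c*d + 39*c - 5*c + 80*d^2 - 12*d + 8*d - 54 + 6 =5*c^2 + c*(34 - 58*d) + 80*d^2 - 4*d - 48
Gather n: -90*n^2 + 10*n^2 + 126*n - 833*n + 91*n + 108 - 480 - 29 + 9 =-80*n^2 - 616*n - 392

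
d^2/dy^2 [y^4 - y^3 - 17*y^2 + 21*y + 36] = 12*y^2 - 6*y - 34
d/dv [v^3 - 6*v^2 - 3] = 3*v*(v - 4)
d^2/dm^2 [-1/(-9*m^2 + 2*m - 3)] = 2*(-81*m^2 + 18*m + 4*(9*m - 1)^2 - 27)/(9*m^2 - 2*m + 3)^3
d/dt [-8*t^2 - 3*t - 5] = -16*t - 3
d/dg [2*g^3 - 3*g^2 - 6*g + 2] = 6*g^2 - 6*g - 6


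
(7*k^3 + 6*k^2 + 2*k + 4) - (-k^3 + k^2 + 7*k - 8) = 8*k^3 + 5*k^2 - 5*k + 12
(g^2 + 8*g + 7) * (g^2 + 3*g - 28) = g^4 + 11*g^3 + 3*g^2 - 203*g - 196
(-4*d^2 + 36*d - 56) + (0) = -4*d^2 + 36*d - 56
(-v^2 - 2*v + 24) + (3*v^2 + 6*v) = 2*v^2 + 4*v + 24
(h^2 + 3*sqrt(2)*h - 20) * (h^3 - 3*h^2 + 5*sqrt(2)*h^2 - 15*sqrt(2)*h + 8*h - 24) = h^5 - 3*h^4 + 8*sqrt(2)*h^4 - 24*sqrt(2)*h^3 + 18*h^3 - 76*sqrt(2)*h^2 - 54*h^2 - 160*h + 228*sqrt(2)*h + 480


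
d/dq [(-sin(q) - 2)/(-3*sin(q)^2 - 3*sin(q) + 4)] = (-12*sin(q) + 3*cos(q)^2 - 13)*cos(q)/(3*sin(q)^2 + 3*sin(q) - 4)^2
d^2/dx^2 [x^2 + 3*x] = 2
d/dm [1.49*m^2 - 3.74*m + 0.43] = 2.98*m - 3.74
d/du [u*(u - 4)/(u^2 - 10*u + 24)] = -6/(u^2 - 12*u + 36)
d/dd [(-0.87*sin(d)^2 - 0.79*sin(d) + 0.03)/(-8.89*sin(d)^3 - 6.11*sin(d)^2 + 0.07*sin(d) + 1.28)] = -(7.7343*sin(d)^4 + 14.0462*sin(d)^3 + 4.0877*sin(d)^2 + 1.8606*sin(d) + 1.0133)*cos(d)/(79.0321*sin(d)^6 + 108.6358*sin(d)^5 + 36.0875*sin(d)^4 - 23.6138*sin(d)^3 - 15.6367*sin(d)^2 + 0.1792*sin(d) + 1.6384)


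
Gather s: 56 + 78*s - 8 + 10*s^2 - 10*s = 10*s^2 + 68*s + 48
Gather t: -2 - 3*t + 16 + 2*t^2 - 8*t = 2*t^2 - 11*t + 14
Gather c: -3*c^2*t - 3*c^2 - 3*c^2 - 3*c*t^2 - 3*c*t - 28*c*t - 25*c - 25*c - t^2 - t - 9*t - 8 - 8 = c^2*(-3*t - 6) + c*(-3*t^2 - 31*t - 50) - t^2 - 10*t - 16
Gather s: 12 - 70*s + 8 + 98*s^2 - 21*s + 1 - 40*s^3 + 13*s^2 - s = -40*s^3 + 111*s^2 - 92*s + 21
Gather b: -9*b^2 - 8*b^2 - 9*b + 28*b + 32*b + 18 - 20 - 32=-17*b^2 + 51*b - 34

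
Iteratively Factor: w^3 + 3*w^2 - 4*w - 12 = (w - 2)*(w^2 + 5*w + 6) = (w - 2)*(w + 2)*(w + 3)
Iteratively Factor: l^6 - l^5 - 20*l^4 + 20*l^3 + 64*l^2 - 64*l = (l)*(l^5 - l^4 - 20*l^3 + 20*l^2 + 64*l - 64) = l*(l + 4)*(l^4 - 5*l^3 + 20*l - 16) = l*(l - 1)*(l + 4)*(l^3 - 4*l^2 - 4*l + 16) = l*(l - 4)*(l - 1)*(l + 4)*(l^2 - 4) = l*(l - 4)*(l - 1)*(l + 2)*(l + 4)*(l - 2)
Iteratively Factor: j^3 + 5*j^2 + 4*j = (j)*(j^2 + 5*j + 4) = j*(j + 4)*(j + 1)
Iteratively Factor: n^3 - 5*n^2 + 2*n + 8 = (n + 1)*(n^2 - 6*n + 8) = (n - 4)*(n + 1)*(n - 2)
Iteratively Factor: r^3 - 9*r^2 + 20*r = (r - 4)*(r^2 - 5*r) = r*(r - 4)*(r - 5)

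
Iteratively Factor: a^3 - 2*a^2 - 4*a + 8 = (a - 2)*(a^2 - 4) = (a - 2)*(a + 2)*(a - 2)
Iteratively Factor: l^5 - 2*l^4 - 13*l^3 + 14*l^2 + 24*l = (l + 1)*(l^4 - 3*l^3 - 10*l^2 + 24*l) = l*(l + 1)*(l^3 - 3*l^2 - 10*l + 24) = l*(l - 2)*(l + 1)*(l^2 - l - 12) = l*(l - 2)*(l + 1)*(l + 3)*(l - 4)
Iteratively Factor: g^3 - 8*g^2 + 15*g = (g)*(g^2 - 8*g + 15) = g*(g - 5)*(g - 3)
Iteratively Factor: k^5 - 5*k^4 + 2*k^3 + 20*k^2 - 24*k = (k - 2)*(k^4 - 3*k^3 - 4*k^2 + 12*k) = (k - 2)^2*(k^3 - k^2 - 6*k) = (k - 3)*(k - 2)^2*(k^2 + 2*k) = k*(k - 3)*(k - 2)^2*(k + 2)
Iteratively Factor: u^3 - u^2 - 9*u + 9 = (u + 3)*(u^2 - 4*u + 3) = (u - 1)*(u + 3)*(u - 3)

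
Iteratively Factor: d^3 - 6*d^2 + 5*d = (d - 5)*(d^2 - d) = (d - 5)*(d - 1)*(d)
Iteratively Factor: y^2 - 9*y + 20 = (y - 4)*(y - 5)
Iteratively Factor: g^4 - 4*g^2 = (g + 2)*(g^3 - 2*g^2) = g*(g + 2)*(g^2 - 2*g) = g^2*(g + 2)*(g - 2)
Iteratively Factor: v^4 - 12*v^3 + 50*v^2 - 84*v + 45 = (v - 1)*(v^3 - 11*v^2 + 39*v - 45) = (v - 3)*(v - 1)*(v^2 - 8*v + 15) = (v - 3)^2*(v - 1)*(v - 5)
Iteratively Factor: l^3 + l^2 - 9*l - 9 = (l + 3)*(l^2 - 2*l - 3) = (l + 1)*(l + 3)*(l - 3)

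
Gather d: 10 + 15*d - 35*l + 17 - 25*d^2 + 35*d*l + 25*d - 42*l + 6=-25*d^2 + d*(35*l + 40) - 77*l + 33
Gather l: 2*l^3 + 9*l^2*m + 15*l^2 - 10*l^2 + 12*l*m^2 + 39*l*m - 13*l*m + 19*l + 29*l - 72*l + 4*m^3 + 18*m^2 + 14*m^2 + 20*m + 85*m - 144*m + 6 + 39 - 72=2*l^3 + l^2*(9*m + 5) + l*(12*m^2 + 26*m - 24) + 4*m^3 + 32*m^2 - 39*m - 27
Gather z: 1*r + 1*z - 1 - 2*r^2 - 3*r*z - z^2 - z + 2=-2*r^2 - 3*r*z + r - z^2 + 1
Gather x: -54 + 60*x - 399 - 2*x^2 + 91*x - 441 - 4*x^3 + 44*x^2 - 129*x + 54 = -4*x^3 + 42*x^2 + 22*x - 840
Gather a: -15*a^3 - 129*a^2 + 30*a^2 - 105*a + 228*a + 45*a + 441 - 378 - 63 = -15*a^3 - 99*a^2 + 168*a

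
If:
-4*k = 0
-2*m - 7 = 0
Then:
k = 0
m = -7/2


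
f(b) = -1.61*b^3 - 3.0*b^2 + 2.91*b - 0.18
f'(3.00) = -58.56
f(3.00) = -61.92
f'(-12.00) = -620.61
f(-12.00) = 2314.98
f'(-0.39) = 4.52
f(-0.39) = -1.68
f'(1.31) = -13.24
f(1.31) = -5.14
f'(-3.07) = -24.19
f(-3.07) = 9.20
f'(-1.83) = -2.29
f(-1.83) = -5.69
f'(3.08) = -61.39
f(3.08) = -66.72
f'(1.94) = -26.91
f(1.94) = -17.58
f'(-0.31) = 4.31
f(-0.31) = -1.32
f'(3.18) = -65.01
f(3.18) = -73.04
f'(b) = -4.83*b^2 - 6.0*b + 2.91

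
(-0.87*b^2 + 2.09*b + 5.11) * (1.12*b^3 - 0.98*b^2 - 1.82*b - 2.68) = -0.9744*b^5 + 3.1934*b^4 + 5.2584*b^3 - 6.48*b^2 - 14.9014*b - 13.6948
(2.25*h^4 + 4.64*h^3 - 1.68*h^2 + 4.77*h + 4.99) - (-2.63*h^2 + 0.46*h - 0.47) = 2.25*h^4 + 4.64*h^3 + 0.95*h^2 + 4.31*h + 5.46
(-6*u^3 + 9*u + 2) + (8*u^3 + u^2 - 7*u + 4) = 2*u^3 + u^2 + 2*u + 6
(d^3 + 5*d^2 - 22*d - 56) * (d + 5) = d^4 + 10*d^3 + 3*d^2 - 166*d - 280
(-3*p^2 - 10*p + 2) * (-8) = 24*p^2 + 80*p - 16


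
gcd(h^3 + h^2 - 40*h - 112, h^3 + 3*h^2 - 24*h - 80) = h^2 + 8*h + 16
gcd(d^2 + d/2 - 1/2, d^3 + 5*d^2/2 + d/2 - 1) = d^2 + d/2 - 1/2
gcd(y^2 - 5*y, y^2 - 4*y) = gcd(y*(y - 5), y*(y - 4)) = y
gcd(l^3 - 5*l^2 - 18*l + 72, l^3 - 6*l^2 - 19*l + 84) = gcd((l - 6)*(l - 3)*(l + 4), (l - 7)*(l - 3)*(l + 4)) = l^2 + l - 12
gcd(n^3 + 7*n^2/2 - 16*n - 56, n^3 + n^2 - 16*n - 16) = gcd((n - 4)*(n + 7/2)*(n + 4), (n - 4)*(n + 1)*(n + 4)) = n^2 - 16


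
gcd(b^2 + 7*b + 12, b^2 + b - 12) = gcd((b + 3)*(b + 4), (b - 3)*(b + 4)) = b + 4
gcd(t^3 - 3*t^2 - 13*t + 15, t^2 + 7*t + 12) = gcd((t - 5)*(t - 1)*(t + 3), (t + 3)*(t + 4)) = t + 3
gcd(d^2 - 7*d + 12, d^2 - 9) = d - 3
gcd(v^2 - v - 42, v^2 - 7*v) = v - 7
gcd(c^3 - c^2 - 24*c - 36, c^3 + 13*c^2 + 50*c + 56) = c + 2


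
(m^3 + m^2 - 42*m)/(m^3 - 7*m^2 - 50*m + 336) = m/(m - 8)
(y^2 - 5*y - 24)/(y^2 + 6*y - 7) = (y^2 - 5*y - 24)/(y^2 + 6*y - 7)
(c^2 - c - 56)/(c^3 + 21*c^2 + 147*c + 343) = (c - 8)/(c^2 + 14*c + 49)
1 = 1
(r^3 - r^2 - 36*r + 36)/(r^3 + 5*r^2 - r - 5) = (r^2 - 36)/(r^2 + 6*r + 5)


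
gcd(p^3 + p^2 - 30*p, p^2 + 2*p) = p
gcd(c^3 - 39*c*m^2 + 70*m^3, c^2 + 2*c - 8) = 1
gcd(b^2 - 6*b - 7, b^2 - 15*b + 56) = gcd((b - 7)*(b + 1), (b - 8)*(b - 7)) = b - 7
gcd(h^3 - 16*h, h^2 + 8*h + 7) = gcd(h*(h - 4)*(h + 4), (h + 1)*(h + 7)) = 1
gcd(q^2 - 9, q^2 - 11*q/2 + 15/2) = q - 3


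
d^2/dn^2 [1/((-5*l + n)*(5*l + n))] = 2*(-25*l^2 - 3*n^2)/(15625*l^6 - 1875*l^4*n^2 + 75*l^2*n^4 - n^6)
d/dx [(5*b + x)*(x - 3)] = 5*b + 2*x - 3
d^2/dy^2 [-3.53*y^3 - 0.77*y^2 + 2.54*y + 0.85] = -21.18*y - 1.54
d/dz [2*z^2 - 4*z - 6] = 4*z - 4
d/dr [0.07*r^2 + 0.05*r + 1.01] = 0.14*r + 0.05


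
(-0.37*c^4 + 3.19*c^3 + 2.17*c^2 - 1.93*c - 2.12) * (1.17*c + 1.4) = -0.4329*c^5 + 3.2143*c^4 + 7.0049*c^3 + 0.7799*c^2 - 5.1824*c - 2.968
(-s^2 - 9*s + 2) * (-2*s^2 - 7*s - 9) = 2*s^4 + 25*s^3 + 68*s^2 + 67*s - 18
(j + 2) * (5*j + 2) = 5*j^2 + 12*j + 4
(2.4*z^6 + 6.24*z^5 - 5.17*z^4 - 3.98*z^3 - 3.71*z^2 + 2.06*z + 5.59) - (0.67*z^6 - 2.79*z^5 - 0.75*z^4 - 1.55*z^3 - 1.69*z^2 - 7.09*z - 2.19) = 1.73*z^6 + 9.03*z^5 - 4.42*z^4 - 2.43*z^3 - 2.02*z^2 + 9.15*z + 7.78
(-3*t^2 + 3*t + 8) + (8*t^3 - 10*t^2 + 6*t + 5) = 8*t^3 - 13*t^2 + 9*t + 13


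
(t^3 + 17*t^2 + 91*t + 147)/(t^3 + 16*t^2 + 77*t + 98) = (t + 3)/(t + 2)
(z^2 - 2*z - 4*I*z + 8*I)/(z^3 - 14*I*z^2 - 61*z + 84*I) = (z - 2)/(z^2 - 10*I*z - 21)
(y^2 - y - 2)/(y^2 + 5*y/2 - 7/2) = 2*(y^2 - y - 2)/(2*y^2 + 5*y - 7)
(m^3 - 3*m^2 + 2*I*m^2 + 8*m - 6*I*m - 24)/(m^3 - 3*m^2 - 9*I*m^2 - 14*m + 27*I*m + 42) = (m + 4*I)/(m - 7*I)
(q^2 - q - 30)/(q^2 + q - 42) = (q + 5)/(q + 7)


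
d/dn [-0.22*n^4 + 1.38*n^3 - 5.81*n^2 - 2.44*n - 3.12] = -0.88*n^3 + 4.14*n^2 - 11.62*n - 2.44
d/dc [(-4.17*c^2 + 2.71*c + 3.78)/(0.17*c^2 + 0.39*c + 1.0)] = (-2.087*c^2 - 9.6252*c + 1.2358)/(0.0289*c^4 + 0.1326*c^3 + 0.4921*c^2 + 0.78*c + 1.0)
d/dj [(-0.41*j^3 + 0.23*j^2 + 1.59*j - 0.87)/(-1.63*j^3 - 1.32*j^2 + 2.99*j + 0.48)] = (0.9161*j^4 + 2.7316*j^3 - 2.0582*j^2 - 2.076*j + 3.3645)/(2.6569*j^6 + 4.3032*j^5 - 8.005*j^4 - 9.4584*j^3 + 7.6729*j^2 + 2.8704*j + 0.2304)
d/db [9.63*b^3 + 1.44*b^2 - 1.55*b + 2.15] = 28.89*b^2 + 2.88*b - 1.55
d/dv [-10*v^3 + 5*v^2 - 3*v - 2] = -30*v^2 + 10*v - 3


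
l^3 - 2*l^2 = l^2*(l - 2)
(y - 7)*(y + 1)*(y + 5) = y^3 - y^2 - 37*y - 35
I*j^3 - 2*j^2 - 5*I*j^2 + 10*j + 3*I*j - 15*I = (j - 5)*(j + 3*I)*(I*j + 1)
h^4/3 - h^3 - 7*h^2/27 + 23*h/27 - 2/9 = (h/3 + 1/3)*(h - 3)*(h - 2/3)*(h - 1/3)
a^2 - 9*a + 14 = (a - 7)*(a - 2)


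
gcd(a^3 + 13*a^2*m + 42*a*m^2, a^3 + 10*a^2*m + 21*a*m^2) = a^2 + 7*a*m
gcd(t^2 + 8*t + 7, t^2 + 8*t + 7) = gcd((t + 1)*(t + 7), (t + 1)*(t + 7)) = t^2 + 8*t + 7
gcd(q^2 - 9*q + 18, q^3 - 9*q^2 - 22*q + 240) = q - 6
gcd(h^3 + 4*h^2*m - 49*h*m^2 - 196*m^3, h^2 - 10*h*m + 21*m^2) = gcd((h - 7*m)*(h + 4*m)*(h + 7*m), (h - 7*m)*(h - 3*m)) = h - 7*m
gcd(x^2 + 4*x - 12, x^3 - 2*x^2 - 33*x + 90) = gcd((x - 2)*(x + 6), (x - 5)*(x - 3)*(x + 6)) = x + 6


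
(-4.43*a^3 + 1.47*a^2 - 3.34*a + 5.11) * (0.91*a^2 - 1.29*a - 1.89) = -4.0313*a^5 + 7.0524*a^4 + 3.437*a^3 + 6.1804*a^2 - 0.279300000000001*a - 9.6579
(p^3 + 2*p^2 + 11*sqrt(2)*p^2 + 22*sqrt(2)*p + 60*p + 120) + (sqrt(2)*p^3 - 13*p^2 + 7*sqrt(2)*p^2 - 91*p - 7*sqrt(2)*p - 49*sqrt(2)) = p^3 + sqrt(2)*p^3 - 11*p^2 + 18*sqrt(2)*p^2 - 31*p + 15*sqrt(2)*p - 49*sqrt(2) + 120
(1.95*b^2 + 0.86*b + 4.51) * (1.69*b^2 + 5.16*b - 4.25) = 3.2955*b^4 + 11.5154*b^3 + 3.772*b^2 + 19.6166*b - 19.1675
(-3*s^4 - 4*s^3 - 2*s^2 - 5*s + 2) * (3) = -9*s^4 - 12*s^3 - 6*s^2 - 15*s + 6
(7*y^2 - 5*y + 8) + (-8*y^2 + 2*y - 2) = -y^2 - 3*y + 6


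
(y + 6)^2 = y^2 + 12*y + 36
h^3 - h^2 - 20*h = h*(h - 5)*(h + 4)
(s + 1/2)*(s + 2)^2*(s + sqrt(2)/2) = s^4 + sqrt(2)*s^3/2 + 9*s^3/2 + 9*sqrt(2)*s^2/4 + 6*s^2 + 2*s + 3*sqrt(2)*s + sqrt(2)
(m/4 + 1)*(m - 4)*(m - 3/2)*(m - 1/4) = m^4/4 - 7*m^3/16 - 125*m^2/32 + 7*m - 3/2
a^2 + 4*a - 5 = (a - 1)*(a + 5)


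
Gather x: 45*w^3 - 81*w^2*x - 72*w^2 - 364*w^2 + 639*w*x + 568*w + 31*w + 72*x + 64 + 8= 45*w^3 - 436*w^2 + 599*w + x*(-81*w^2 + 639*w + 72) + 72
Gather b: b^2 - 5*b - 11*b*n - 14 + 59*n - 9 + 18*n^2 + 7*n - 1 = b^2 + b*(-11*n - 5) + 18*n^2 + 66*n - 24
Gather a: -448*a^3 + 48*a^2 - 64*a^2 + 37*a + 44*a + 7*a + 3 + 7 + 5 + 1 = -448*a^3 - 16*a^2 + 88*a + 16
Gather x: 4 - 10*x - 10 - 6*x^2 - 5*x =-6*x^2 - 15*x - 6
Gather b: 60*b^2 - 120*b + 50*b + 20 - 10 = 60*b^2 - 70*b + 10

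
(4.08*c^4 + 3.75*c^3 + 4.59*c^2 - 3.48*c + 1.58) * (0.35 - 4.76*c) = -19.4208*c^5 - 16.422*c^4 - 20.5359*c^3 + 18.1713*c^2 - 8.7388*c + 0.553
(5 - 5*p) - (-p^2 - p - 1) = p^2 - 4*p + 6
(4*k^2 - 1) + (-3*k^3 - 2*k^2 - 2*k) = -3*k^3 + 2*k^2 - 2*k - 1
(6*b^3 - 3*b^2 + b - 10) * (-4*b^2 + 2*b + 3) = -24*b^5 + 24*b^4 + 8*b^3 + 33*b^2 - 17*b - 30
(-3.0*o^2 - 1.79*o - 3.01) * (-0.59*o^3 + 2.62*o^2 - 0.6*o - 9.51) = 1.77*o^5 - 6.8039*o^4 - 1.1139*o^3 + 21.7178*o^2 + 18.8289*o + 28.6251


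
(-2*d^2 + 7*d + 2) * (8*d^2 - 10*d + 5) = -16*d^4 + 76*d^3 - 64*d^2 + 15*d + 10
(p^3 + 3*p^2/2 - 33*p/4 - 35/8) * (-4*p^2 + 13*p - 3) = -4*p^5 + 7*p^4 + 99*p^3/2 - 377*p^2/4 - 257*p/8 + 105/8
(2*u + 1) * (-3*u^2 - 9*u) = -6*u^3 - 21*u^2 - 9*u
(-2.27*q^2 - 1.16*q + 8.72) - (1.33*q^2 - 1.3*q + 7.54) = -3.6*q^2 + 0.14*q + 1.18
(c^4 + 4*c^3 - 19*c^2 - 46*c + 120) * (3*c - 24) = 3*c^5 - 12*c^4 - 153*c^3 + 318*c^2 + 1464*c - 2880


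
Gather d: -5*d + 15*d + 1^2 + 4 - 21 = 10*d - 16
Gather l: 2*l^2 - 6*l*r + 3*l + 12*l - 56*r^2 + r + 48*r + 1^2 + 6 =2*l^2 + l*(15 - 6*r) - 56*r^2 + 49*r + 7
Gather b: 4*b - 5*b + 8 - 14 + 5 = -b - 1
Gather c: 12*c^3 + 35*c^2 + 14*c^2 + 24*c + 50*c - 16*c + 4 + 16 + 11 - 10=12*c^3 + 49*c^2 + 58*c + 21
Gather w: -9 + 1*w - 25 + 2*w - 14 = 3*w - 48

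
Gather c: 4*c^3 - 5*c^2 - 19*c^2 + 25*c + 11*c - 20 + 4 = 4*c^3 - 24*c^2 + 36*c - 16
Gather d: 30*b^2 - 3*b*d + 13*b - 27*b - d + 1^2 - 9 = 30*b^2 - 14*b + d*(-3*b - 1) - 8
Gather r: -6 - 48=-54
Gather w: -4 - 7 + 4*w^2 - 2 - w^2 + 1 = 3*w^2 - 12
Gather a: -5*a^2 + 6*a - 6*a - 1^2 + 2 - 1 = -5*a^2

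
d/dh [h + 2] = 1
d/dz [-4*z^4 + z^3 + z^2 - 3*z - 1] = -16*z^3 + 3*z^2 + 2*z - 3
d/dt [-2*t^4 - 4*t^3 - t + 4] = -8*t^3 - 12*t^2 - 1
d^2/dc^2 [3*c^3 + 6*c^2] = 18*c + 12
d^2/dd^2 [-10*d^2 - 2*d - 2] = -20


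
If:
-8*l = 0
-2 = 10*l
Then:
No Solution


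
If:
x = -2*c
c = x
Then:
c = 0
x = 0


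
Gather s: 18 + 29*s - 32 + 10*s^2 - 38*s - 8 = 10*s^2 - 9*s - 22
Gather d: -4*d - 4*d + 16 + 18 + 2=36 - 8*d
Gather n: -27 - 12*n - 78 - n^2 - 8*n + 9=-n^2 - 20*n - 96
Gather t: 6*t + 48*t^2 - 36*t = 48*t^2 - 30*t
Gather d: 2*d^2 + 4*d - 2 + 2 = 2*d^2 + 4*d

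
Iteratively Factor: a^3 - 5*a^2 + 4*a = (a - 4)*(a^2 - a) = a*(a - 4)*(a - 1)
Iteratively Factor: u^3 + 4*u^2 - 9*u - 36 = (u + 4)*(u^2 - 9) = (u - 3)*(u + 4)*(u + 3)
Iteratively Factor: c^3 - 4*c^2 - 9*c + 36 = (c - 3)*(c^2 - c - 12) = (c - 3)*(c + 3)*(c - 4)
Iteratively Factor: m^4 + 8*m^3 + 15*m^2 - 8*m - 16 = (m + 4)*(m^3 + 4*m^2 - m - 4) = (m + 4)^2*(m^2 - 1) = (m - 1)*(m + 4)^2*(m + 1)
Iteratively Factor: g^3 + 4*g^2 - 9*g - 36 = (g + 4)*(g^2 - 9) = (g + 3)*(g + 4)*(g - 3)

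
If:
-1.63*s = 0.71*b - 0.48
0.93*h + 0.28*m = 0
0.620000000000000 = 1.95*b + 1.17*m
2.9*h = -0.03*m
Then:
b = 0.32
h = 0.00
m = 0.00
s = 0.16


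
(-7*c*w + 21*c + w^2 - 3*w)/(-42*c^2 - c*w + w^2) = (w - 3)/(6*c + w)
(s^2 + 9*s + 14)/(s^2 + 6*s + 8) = (s + 7)/(s + 4)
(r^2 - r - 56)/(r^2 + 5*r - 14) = (r - 8)/(r - 2)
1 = 1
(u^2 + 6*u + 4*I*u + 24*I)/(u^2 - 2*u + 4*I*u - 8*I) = (u + 6)/(u - 2)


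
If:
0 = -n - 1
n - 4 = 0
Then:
No Solution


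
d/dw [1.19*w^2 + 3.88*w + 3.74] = 2.38*w + 3.88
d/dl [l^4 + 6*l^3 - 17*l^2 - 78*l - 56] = 4*l^3 + 18*l^2 - 34*l - 78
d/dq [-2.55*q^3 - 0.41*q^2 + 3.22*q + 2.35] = -7.65*q^2 - 0.82*q + 3.22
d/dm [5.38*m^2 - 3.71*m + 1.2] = 10.76*m - 3.71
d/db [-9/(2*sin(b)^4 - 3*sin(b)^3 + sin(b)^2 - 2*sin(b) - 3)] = 9*(8*sin(b)^3 - 9*sin(b)^2 + 2*sin(b) - 2)*cos(b)/(2*sin(b)^4 - 3*sin(b)^3 + sin(b)^2 - 2*sin(b) - 3)^2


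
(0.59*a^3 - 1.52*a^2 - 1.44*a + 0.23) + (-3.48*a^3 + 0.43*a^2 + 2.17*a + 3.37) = -2.89*a^3 - 1.09*a^2 + 0.73*a + 3.6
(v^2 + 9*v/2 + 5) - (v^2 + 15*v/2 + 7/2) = 3/2 - 3*v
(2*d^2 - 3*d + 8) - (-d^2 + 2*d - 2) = 3*d^2 - 5*d + 10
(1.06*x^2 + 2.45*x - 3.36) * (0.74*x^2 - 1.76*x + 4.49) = 0.7844*x^4 - 0.0526*x^3 - 2.039*x^2 + 16.9141*x - 15.0864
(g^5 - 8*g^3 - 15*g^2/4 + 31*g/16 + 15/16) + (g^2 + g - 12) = g^5 - 8*g^3 - 11*g^2/4 + 47*g/16 - 177/16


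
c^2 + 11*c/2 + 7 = (c + 2)*(c + 7/2)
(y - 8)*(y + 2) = y^2 - 6*y - 16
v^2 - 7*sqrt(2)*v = v*(v - 7*sqrt(2))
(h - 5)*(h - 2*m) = h^2 - 2*h*m - 5*h + 10*m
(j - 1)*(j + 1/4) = j^2 - 3*j/4 - 1/4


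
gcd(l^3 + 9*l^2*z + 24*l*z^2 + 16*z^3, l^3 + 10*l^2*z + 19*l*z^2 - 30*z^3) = 1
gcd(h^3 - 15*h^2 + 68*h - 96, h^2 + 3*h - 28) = h - 4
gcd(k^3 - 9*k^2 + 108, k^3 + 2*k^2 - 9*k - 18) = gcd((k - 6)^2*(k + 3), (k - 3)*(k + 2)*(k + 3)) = k + 3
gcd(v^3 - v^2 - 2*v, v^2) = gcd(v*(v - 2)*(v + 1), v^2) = v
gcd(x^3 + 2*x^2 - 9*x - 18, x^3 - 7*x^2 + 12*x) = x - 3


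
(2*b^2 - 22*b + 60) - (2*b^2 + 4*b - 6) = 66 - 26*b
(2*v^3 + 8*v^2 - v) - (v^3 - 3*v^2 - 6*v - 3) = v^3 + 11*v^2 + 5*v + 3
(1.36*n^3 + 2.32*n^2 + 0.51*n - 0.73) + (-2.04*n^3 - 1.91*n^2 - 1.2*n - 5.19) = -0.68*n^3 + 0.41*n^2 - 0.69*n - 5.92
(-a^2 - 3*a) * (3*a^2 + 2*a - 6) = -3*a^4 - 11*a^3 + 18*a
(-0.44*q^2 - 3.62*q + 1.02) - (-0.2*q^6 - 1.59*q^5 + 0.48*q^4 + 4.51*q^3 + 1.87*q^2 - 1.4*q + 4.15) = 0.2*q^6 + 1.59*q^5 - 0.48*q^4 - 4.51*q^3 - 2.31*q^2 - 2.22*q - 3.13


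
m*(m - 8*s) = m^2 - 8*m*s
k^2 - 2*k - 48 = (k - 8)*(k + 6)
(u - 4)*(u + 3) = u^2 - u - 12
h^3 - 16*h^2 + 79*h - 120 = (h - 8)*(h - 5)*(h - 3)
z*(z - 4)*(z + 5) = z^3 + z^2 - 20*z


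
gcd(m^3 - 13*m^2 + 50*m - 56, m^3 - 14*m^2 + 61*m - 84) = m^2 - 11*m + 28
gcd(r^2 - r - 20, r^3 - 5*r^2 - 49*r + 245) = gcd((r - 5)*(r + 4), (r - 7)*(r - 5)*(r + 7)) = r - 5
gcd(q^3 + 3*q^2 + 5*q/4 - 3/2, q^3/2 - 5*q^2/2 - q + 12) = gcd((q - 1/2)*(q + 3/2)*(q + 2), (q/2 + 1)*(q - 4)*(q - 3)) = q + 2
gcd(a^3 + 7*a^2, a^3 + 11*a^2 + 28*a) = a^2 + 7*a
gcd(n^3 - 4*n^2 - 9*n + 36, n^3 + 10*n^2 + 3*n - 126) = n - 3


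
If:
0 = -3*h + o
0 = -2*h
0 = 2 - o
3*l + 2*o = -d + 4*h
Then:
No Solution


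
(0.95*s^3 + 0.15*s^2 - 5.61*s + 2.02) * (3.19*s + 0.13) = 3.0305*s^4 + 0.602*s^3 - 17.8764*s^2 + 5.7145*s + 0.2626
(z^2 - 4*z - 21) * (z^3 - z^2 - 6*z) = z^5 - 5*z^4 - 23*z^3 + 45*z^2 + 126*z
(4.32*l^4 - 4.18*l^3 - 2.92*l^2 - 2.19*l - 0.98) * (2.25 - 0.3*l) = -1.296*l^5 + 10.974*l^4 - 8.529*l^3 - 5.913*l^2 - 4.6335*l - 2.205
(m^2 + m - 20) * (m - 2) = m^3 - m^2 - 22*m + 40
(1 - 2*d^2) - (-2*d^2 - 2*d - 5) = 2*d + 6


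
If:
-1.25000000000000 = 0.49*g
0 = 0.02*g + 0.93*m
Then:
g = -2.55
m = 0.05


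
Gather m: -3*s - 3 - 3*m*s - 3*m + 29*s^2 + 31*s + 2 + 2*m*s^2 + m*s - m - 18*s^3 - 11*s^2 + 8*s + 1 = m*(2*s^2 - 2*s - 4) - 18*s^3 + 18*s^2 + 36*s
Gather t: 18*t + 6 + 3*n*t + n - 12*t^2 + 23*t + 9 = n - 12*t^2 + t*(3*n + 41) + 15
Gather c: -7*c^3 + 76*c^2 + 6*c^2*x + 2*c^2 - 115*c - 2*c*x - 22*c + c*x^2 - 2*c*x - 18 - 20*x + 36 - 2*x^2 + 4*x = -7*c^3 + c^2*(6*x + 78) + c*(x^2 - 4*x - 137) - 2*x^2 - 16*x + 18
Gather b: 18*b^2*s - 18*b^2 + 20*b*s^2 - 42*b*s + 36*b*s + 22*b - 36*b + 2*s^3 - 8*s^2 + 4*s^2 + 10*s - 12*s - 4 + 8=b^2*(18*s - 18) + b*(20*s^2 - 6*s - 14) + 2*s^3 - 4*s^2 - 2*s + 4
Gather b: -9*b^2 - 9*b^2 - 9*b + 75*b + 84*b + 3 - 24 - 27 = -18*b^2 + 150*b - 48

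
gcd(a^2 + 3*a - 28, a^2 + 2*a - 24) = a - 4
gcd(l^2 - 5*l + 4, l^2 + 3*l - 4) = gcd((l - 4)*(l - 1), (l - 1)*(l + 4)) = l - 1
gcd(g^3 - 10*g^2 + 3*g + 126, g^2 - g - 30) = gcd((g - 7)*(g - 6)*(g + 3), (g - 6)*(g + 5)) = g - 6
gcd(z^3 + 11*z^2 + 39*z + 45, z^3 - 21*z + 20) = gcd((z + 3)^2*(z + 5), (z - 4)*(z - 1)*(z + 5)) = z + 5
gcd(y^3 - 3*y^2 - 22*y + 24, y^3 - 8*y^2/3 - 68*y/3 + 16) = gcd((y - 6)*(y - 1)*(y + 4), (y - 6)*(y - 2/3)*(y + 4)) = y^2 - 2*y - 24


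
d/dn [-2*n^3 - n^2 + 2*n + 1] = -6*n^2 - 2*n + 2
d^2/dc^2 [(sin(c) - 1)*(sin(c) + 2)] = -sin(c) + 2*cos(2*c)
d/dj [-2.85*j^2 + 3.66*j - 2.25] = 3.66 - 5.7*j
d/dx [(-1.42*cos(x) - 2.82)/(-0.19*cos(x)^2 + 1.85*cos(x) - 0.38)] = (0.2698*cos(x)^2 + 1.0716*cos(x) - 5.7566)*sin(x)/(0.0361*cos(x)^4 - 0.703*cos(x)^3 + 3.5669*cos(x)^2 - 1.406*cos(x) + 0.1444)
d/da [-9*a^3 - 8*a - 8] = -27*a^2 - 8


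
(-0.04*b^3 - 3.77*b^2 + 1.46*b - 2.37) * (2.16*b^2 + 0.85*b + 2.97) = -0.0864*b^5 - 8.1772*b^4 - 0.1697*b^3 - 15.0751*b^2 + 2.3217*b - 7.0389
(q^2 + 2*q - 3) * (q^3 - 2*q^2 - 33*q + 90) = q^5 - 40*q^3 + 30*q^2 + 279*q - 270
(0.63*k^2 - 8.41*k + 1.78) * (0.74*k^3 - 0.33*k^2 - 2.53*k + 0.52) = 0.4662*k^5 - 6.4313*k^4 + 2.4986*k^3 + 21.0175*k^2 - 8.8766*k + 0.9256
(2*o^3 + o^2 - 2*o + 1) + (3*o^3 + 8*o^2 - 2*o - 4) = 5*o^3 + 9*o^2 - 4*o - 3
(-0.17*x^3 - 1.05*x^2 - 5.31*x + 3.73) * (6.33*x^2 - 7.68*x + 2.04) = -1.0761*x^5 - 5.3409*x^4 - 25.8951*x^3 + 62.2497*x^2 - 39.4788*x + 7.6092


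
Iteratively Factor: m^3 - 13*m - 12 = (m + 1)*(m^2 - m - 12) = (m - 4)*(m + 1)*(m + 3)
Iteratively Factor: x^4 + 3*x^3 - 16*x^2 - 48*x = (x - 4)*(x^3 + 7*x^2 + 12*x) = (x - 4)*(x + 3)*(x^2 + 4*x) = (x - 4)*(x + 3)*(x + 4)*(x)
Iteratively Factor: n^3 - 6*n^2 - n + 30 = (n + 2)*(n^2 - 8*n + 15) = (n - 3)*(n + 2)*(n - 5)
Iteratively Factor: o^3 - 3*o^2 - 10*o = (o)*(o^2 - 3*o - 10) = o*(o + 2)*(o - 5)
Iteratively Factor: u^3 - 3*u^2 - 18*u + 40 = (u - 5)*(u^2 + 2*u - 8) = (u - 5)*(u - 2)*(u + 4)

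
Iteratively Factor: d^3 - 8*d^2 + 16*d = (d - 4)*(d^2 - 4*d) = (d - 4)^2*(d)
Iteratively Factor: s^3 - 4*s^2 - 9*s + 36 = (s + 3)*(s^2 - 7*s + 12) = (s - 3)*(s + 3)*(s - 4)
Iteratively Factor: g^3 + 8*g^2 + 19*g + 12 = (g + 4)*(g^2 + 4*g + 3) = (g + 1)*(g + 4)*(g + 3)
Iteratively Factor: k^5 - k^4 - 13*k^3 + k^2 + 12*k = (k + 1)*(k^4 - 2*k^3 - 11*k^2 + 12*k) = k*(k + 1)*(k^3 - 2*k^2 - 11*k + 12) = k*(k - 1)*(k + 1)*(k^2 - k - 12) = k*(k - 4)*(k - 1)*(k + 1)*(k + 3)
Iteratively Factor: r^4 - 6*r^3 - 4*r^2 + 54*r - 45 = (r - 1)*(r^3 - 5*r^2 - 9*r + 45) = (r - 5)*(r - 1)*(r^2 - 9) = (r - 5)*(r - 3)*(r - 1)*(r + 3)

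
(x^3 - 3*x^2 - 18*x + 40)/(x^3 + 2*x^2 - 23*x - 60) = (x - 2)/(x + 3)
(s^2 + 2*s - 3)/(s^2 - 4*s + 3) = (s + 3)/(s - 3)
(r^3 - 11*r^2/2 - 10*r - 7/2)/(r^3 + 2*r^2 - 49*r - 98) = (2*r^2 + 3*r + 1)/(2*(r^2 + 9*r + 14))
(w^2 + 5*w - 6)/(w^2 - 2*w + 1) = (w + 6)/(w - 1)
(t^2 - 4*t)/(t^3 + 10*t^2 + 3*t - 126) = t*(t - 4)/(t^3 + 10*t^2 + 3*t - 126)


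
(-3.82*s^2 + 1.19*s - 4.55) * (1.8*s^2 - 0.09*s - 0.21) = -6.876*s^4 + 2.4858*s^3 - 7.4949*s^2 + 0.1596*s + 0.9555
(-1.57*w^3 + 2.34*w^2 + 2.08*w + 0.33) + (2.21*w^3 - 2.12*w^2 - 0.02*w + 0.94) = 0.64*w^3 + 0.22*w^2 + 2.06*w + 1.27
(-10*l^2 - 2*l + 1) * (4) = -40*l^2 - 8*l + 4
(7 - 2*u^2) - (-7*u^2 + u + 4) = 5*u^2 - u + 3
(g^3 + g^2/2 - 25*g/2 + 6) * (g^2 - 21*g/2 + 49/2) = g^5 - 10*g^4 + 27*g^3/4 + 299*g^2/2 - 1477*g/4 + 147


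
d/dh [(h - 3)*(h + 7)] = 2*h + 4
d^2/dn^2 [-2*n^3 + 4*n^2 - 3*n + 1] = 8 - 12*n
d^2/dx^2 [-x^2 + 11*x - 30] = -2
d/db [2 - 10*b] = -10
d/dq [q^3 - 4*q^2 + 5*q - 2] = 3*q^2 - 8*q + 5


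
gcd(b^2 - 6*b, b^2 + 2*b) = b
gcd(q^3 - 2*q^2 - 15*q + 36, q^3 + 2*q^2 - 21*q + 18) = q - 3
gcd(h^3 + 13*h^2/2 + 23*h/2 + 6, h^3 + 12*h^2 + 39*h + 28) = h^2 + 5*h + 4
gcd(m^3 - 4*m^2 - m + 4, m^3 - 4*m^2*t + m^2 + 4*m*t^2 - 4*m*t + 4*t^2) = m + 1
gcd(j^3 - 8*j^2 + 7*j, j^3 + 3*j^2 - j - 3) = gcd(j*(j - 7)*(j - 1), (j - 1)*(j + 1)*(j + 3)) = j - 1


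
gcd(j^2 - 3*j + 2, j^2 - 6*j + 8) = j - 2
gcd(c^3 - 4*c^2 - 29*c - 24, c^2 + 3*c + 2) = c + 1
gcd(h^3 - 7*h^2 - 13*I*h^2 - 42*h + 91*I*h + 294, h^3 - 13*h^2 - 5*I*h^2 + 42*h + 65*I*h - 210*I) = h - 7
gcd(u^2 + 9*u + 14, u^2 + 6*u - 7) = u + 7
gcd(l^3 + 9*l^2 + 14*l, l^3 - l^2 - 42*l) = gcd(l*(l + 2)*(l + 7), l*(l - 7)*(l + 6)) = l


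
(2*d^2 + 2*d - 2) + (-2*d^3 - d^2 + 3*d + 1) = -2*d^3 + d^2 + 5*d - 1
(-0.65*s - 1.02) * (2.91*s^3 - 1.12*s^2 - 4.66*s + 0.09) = -1.8915*s^4 - 2.2402*s^3 + 4.1714*s^2 + 4.6947*s - 0.0918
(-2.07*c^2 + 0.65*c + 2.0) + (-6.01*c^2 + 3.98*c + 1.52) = -8.08*c^2 + 4.63*c + 3.52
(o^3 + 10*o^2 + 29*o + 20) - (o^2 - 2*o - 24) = o^3 + 9*o^2 + 31*o + 44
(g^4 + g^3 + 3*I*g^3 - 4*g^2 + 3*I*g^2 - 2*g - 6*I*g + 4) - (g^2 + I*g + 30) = g^4 + g^3 + 3*I*g^3 - 5*g^2 + 3*I*g^2 - 2*g - 7*I*g - 26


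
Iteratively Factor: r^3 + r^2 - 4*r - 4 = (r + 2)*(r^2 - r - 2) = (r + 1)*(r + 2)*(r - 2)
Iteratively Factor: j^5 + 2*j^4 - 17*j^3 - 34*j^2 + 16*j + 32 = (j + 1)*(j^4 + j^3 - 18*j^2 - 16*j + 32) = (j + 1)*(j + 2)*(j^3 - j^2 - 16*j + 16) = (j + 1)*(j + 2)*(j + 4)*(j^2 - 5*j + 4) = (j - 4)*(j + 1)*(j + 2)*(j + 4)*(j - 1)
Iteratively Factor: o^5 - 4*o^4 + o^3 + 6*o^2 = (o + 1)*(o^4 - 5*o^3 + 6*o^2) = o*(o + 1)*(o^3 - 5*o^2 + 6*o) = o*(o - 2)*(o + 1)*(o^2 - 3*o) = o^2*(o - 2)*(o + 1)*(o - 3)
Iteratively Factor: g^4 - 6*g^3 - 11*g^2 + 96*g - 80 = (g + 4)*(g^3 - 10*g^2 + 29*g - 20) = (g - 5)*(g + 4)*(g^2 - 5*g + 4) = (g - 5)*(g - 1)*(g + 4)*(g - 4)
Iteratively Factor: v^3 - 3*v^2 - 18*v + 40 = (v + 4)*(v^2 - 7*v + 10) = (v - 2)*(v + 4)*(v - 5)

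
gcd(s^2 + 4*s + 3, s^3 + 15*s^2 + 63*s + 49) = s + 1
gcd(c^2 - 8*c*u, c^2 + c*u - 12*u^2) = 1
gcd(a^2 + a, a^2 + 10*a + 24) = 1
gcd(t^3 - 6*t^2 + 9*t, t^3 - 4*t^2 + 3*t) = t^2 - 3*t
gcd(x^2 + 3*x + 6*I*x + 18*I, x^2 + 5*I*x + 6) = x + 6*I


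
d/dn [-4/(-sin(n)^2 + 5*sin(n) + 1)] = 4*(5 - 2*sin(n))*cos(n)/(5*sin(n) + cos(n)^2)^2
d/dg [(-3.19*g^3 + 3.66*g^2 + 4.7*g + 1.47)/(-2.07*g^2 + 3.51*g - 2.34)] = (6.6033*g^4 - 22.3938*g^3 + 44.9694*g^2 - 11.043*g - 16.1577)/(4.2849*g^4 - 14.5314*g^3 + 22.0077*g^2 - 16.4268*g + 5.4756)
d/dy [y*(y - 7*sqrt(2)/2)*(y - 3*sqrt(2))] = 3*y^2 - 13*sqrt(2)*y + 21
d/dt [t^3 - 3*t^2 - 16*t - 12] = 3*t^2 - 6*t - 16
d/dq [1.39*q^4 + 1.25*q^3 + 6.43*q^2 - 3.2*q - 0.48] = 5.56*q^3 + 3.75*q^2 + 12.86*q - 3.2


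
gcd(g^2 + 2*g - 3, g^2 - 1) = g - 1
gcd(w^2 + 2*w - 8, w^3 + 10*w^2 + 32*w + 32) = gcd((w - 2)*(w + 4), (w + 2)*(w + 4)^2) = w + 4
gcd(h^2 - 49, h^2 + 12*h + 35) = h + 7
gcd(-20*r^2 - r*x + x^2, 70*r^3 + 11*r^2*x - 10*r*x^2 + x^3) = -5*r + x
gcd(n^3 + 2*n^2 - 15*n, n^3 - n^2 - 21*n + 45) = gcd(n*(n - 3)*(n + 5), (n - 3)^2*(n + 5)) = n^2 + 2*n - 15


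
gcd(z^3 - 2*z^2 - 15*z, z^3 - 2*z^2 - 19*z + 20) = z - 5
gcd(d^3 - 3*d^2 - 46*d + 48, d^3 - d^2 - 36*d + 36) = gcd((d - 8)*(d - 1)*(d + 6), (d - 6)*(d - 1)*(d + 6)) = d^2 + 5*d - 6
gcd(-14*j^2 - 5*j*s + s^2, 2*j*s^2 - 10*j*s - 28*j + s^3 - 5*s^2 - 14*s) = 2*j + s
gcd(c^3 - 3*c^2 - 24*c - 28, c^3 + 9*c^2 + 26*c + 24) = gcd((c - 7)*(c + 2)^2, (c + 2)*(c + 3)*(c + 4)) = c + 2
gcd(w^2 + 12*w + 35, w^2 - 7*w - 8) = 1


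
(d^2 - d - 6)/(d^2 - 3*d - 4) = (-d^2 + d + 6)/(-d^2 + 3*d + 4)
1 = 1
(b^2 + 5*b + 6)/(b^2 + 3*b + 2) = (b + 3)/(b + 1)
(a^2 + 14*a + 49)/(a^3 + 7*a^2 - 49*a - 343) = 1/(a - 7)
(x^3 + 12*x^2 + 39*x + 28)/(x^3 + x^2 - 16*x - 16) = (x + 7)/(x - 4)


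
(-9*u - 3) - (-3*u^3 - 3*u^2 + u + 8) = 3*u^3 + 3*u^2 - 10*u - 11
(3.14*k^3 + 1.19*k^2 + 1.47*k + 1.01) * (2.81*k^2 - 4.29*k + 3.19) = 8.8234*k^5 - 10.1267*k^4 + 9.0422*k^3 + 0.3279*k^2 + 0.3564*k + 3.2219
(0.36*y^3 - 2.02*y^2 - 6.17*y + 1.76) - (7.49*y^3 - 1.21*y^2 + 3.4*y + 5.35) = -7.13*y^3 - 0.81*y^2 - 9.57*y - 3.59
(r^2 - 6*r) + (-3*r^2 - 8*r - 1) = -2*r^2 - 14*r - 1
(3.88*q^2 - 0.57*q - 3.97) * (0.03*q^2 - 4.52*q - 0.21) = 0.1164*q^4 - 17.5547*q^3 + 1.6425*q^2 + 18.0641*q + 0.8337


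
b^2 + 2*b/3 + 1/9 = (b + 1/3)^2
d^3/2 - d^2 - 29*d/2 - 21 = (d/2 + 1)*(d - 7)*(d + 3)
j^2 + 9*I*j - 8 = (j + I)*(j + 8*I)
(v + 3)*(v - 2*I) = v^2 + 3*v - 2*I*v - 6*I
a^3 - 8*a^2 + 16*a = a*(a - 4)^2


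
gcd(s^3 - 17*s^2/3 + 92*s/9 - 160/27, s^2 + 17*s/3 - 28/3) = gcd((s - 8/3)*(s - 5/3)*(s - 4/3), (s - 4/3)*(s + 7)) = s - 4/3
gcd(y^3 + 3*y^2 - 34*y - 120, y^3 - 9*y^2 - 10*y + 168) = y^2 - 2*y - 24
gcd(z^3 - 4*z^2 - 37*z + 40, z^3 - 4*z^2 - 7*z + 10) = z - 1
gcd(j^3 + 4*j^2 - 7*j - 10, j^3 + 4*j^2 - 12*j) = j - 2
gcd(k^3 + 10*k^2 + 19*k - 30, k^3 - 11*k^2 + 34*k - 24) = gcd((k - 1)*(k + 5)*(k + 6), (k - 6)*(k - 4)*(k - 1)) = k - 1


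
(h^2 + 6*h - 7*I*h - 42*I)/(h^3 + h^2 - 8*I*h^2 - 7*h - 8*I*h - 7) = (h + 6)/(h^2 + h*(1 - I) - I)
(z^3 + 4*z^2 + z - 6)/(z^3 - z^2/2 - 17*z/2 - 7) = 2*(z^2 + 2*z - 3)/(2*z^2 - 5*z - 7)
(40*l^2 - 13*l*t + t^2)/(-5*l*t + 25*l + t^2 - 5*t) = (-8*l + t)/(t - 5)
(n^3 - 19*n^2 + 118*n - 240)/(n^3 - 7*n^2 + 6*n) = (n^2 - 13*n + 40)/(n*(n - 1))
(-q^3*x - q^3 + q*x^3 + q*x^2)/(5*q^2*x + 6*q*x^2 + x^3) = q*(-q*x - q + x^2 + x)/(x*(5*q + x))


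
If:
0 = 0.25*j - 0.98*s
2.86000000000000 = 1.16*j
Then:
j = 2.47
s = 0.63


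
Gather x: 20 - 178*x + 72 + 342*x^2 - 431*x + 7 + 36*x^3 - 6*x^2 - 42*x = 36*x^3 + 336*x^2 - 651*x + 99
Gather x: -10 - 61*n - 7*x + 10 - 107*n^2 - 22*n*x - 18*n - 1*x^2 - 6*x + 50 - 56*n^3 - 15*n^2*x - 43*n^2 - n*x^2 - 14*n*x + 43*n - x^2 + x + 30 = -56*n^3 - 150*n^2 - 36*n + x^2*(-n - 2) + x*(-15*n^2 - 36*n - 12) + 80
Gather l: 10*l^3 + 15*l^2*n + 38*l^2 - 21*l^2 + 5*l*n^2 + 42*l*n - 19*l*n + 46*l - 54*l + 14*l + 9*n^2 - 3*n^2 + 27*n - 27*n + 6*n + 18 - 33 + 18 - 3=10*l^3 + l^2*(15*n + 17) + l*(5*n^2 + 23*n + 6) + 6*n^2 + 6*n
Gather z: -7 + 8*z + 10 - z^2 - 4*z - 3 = -z^2 + 4*z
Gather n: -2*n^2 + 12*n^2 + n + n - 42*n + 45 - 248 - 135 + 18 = 10*n^2 - 40*n - 320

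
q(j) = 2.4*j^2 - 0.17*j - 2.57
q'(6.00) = 28.63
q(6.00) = 82.81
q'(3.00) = 14.23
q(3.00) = 18.52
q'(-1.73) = -8.47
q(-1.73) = 4.91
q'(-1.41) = -6.94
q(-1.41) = 2.44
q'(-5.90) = -28.49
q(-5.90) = 81.98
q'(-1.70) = -8.33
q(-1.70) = 4.66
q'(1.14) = 5.30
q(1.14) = 0.36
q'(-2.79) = -13.56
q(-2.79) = 16.59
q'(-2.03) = -9.91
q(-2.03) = 7.67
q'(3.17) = 15.05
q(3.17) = 21.01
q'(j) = 4.8*j - 0.17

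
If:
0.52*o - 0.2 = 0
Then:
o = 0.38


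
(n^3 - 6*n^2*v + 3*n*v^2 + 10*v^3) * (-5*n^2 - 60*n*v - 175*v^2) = -5*n^5 - 30*n^4*v + 170*n^3*v^2 + 820*n^2*v^3 - 1125*n*v^4 - 1750*v^5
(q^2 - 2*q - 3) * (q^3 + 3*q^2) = q^5 + q^4 - 9*q^3 - 9*q^2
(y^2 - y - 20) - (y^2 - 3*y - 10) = 2*y - 10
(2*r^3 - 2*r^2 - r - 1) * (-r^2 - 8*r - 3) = -2*r^5 - 14*r^4 + 11*r^3 + 15*r^2 + 11*r + 3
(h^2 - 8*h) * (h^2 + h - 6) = h^4 - 7*h^3 - 14*h^2 + 48*h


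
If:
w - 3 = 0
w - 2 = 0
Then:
No Solution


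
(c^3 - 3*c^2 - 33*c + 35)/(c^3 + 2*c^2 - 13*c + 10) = (c - 7)/(c - 2)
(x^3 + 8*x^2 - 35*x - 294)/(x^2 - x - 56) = (x^2 + x - 42)/(x - 8)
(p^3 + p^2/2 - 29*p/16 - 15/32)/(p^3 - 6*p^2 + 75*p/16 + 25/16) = (p + 3/2)/(p - 5)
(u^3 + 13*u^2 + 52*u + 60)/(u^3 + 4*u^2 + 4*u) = (u^2 + 11*u + 30)/(u*(u + 2))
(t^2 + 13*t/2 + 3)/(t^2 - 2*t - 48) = (t + 1/2)/(t - 8)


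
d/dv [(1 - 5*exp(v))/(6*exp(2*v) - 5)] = (30*exp(2*v) - 12*exp(v) + 25)*exp(v)/(36*exp(4*v) - 60*exp(2*v) + 25)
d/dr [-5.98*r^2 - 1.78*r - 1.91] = -11.96*r - 1.78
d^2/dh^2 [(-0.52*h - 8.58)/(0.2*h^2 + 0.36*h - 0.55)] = (-(0.4*h + 0.36)*(0.52*h + 8.58)*(0.8*h + 0.72) + (0.624*h + 3.8064)*(0.2*h^2 + 0.36*h - 0.55))/(0.2*h^2 + 0.36*h - 0.55)^3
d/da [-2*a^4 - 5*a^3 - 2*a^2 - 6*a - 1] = -8*a^3 - 15*a^2 - 4*a - 6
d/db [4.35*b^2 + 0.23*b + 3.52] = 8.7*b + 0.23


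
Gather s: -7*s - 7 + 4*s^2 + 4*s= 4*s^2 - 3*s - 7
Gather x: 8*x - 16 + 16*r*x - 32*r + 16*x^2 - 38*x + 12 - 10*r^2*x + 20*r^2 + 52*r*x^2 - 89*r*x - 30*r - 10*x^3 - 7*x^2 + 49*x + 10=20*r^2 - 62*r - 10*x^3 + x^2*(52*r + 9) + x*(-10*r^2 - 73*r + 19) + 6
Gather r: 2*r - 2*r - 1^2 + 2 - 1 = 0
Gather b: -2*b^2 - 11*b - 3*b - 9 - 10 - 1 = -2*b^2 - 14*b - 20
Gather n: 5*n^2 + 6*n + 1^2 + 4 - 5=5*n^2 + 6*n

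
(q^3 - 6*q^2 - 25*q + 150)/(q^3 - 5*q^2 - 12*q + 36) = (q^2 - 25)/(q^2 + q - 6)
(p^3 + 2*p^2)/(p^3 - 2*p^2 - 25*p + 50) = p^2*(p + 2)/(p^3 - 2*p^2 - 25*p + 50)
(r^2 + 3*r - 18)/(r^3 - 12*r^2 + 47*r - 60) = (r + 6)/(r^2 - 9*r + 20)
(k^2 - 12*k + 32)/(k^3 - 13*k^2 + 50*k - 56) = (k - 8)/(k^2 - 9*k + 14)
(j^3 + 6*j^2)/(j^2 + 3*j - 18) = j^2/(j - 3)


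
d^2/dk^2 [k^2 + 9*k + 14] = 2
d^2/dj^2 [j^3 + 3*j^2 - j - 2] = 6*j + 6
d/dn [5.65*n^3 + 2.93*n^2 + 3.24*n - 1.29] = 16.95*n^2 + 5.86*n + 3.24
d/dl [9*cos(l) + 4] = -9*sin(l)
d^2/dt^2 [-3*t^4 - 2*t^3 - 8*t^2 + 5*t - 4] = -36*t^2 - 12*t - 16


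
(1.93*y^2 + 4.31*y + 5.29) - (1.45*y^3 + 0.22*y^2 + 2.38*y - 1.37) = -1.45*y^3 + 1.71*y^2 + 1.93*y + 6.66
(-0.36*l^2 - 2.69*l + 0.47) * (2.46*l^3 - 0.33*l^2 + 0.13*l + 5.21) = -0.8856*l^5 - 6.4986*l^4 + 1.9971*l^3 - 2.3804*l^2 - 13.9538*l + 2.4487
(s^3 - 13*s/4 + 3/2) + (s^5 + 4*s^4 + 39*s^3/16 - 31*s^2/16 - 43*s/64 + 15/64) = s^5 + 4*s^4 + 55*s^3/16 - 31*s^2/16 - 251*s/64 + 111/64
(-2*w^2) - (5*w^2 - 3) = 3 - 7*w^2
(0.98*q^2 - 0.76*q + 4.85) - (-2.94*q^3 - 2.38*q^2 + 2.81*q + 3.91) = 2.94*q^3 + 3.36*q^2 - 3.57*q + 0.94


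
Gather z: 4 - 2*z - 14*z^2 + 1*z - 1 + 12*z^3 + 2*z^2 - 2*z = 12*z^3 - 12*z^2 - 3*z + 3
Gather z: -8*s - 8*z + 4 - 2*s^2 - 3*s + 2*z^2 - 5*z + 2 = -2*s^2 - 11*s + 2*z^2 - 13*z + 6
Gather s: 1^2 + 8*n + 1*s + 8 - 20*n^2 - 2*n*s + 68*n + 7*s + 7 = -20*n^2 + 76*n + s*(8 - 2*n) + 16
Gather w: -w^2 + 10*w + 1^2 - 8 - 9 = -w^2 + 10*w - 16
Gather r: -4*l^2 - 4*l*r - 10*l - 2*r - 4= -4*l^2 - 10*l + r*(-4*l - 2) - 4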